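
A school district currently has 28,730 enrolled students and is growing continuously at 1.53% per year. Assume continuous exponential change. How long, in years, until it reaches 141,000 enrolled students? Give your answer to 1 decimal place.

t ≈ 104.0 years

141000 = 28730 · e^(0.0153·t)
t = ln(141000/28730) / 0.0153 = ln(4.90776) / 0.0153 = 1.59082 / 0.0153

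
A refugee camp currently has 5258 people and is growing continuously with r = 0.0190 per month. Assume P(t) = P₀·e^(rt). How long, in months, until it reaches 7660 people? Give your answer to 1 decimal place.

t ≈ 19.8 months

7660 = 5258 · e^(0.019·t)
t = ln(7660/5258) / 0.019 = ln(1.45683) / 0.019 = 0.37626 / 0.019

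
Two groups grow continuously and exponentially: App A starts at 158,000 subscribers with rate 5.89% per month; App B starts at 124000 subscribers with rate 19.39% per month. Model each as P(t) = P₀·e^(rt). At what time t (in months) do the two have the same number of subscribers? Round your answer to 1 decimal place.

158000·e^(0.0589t) = 124000·e^(0.1939t)
158000/124000 = e^((0.1939 − 0.0589)t) → ln(1.27419) = 0.135·t
t = 0.24231 / 0.135

t ≈ 1.8 months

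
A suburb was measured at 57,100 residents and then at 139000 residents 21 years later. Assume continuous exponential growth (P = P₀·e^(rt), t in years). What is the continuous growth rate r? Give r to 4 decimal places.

r ≈ 0.0424 per year

139000 = 57100 · e^(r·21)
e^(21r) = 139000/57100 = 2.43433
r = ln(2.43433) / 21 = 0.88967 / 21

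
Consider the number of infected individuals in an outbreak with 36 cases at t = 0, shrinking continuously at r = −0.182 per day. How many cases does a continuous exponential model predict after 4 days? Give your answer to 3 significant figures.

≈ 17.4 cases

P(4) = 36 · e^(-0.182·4) = 36 · e^(-0.728)
= 36 · 0.48287 ≈ 17.38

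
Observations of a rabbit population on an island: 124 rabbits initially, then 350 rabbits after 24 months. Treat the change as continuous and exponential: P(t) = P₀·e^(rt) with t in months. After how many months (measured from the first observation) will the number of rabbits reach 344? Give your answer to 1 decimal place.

r = ln(350/124) / 24 ≈ 0.043235 per month
t = ln(344/124) / r = 1.02036 / 0.043235 ≈ 23.6

t ≈ 23.6 months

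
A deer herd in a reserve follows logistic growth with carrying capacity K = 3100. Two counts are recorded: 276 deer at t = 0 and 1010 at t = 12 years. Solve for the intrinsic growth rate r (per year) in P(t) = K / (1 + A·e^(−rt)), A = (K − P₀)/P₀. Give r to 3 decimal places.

A = (3100 − 276)/276 = 10.23188
1010 = 3100/(1 + 10.23188·e^(−r·12)) → e^(−12r) = (3.06931 − 1)/10.23188 = 0.202241
r = −ln(0.202241)/12 = 1.59829/12

r ≈ 0.133 per year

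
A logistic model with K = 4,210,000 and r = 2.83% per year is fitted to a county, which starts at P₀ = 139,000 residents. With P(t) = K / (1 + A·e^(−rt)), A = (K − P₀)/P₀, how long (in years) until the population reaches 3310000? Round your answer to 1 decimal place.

A = (4210000 − 139000)/139000 = 29.28777
3310000 = 4210000/(1 + 29.28777·e^(−0.0283t)) → 1 + 29.28777·e^(−0.0283t) = 1.2719
e^(−0.0283t) = 0.009284 → t = ln(107.71391)/0.0283 = 4.67948/0.0283

t ≈ 165.4 years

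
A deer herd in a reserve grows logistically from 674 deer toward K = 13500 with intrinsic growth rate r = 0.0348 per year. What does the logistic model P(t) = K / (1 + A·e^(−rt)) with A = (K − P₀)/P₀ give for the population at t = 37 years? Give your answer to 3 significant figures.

≈ 2,160 deer

A = (13500 − 674)/674 = 19.02967
P(37) = 13500 / (1 + 19.02967·e^(−0.0348·37)) = 13500 / (1 + 19.02967·0.275932)
= 13500 / 6.2509 ≈ 2159.69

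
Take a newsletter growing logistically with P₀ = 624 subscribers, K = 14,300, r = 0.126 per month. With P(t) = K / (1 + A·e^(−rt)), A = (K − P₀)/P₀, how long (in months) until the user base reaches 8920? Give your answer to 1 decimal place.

A = (14300 − 624)/624 = 21.91667
8920 = 14300/(1 + 21.91667·e^(−0.126t)) → 1 + 21.91667·e^(−0.126t) = 1.60314
e^(−0.126t) = 0.02752 → t = ln(36.33767)/0.126 = 3.59285/0.126

t ≈ 28.5 months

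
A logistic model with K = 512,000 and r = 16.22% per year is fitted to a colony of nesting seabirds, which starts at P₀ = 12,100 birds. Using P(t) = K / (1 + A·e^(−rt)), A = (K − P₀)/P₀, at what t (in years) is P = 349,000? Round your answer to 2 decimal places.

t ≈ 27.64 years

A = (512000 − 12100)/12100 = 41.31405
349000 = 512000/(1 + 41.31405·e^(−0.1622t)) → 1 + 41.31405·e^(−0.1622t) = 1.46705
e^(−0.1622t) = 0.011305 → t = ln(88.45769)/0.1622 = 4.48252/0.1622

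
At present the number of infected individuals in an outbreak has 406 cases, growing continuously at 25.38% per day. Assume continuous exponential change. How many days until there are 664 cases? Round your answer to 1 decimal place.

t ≈ 1.9 days

664 = 406 · e^(0.2538·t)
t = ln(664/406) / 0.2538 = ln(1.63547) / 0.2538 = 0.49193 / 0.2538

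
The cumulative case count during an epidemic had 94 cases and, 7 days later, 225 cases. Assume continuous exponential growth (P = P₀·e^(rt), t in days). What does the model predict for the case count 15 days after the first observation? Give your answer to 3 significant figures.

r = ln(225/94) / 7 ≈ 0.124687 per day
P(15) = 94 · e^(0.124687·15) = 94 · 6.49023 ≈ 610.08

≈ 610 cases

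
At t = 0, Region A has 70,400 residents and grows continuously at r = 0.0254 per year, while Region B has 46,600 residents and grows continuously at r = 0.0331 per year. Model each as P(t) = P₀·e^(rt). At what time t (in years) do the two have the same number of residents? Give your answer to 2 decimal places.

t ≈ 53.58 years

70400·e^(0.0254t) = 46600·e^(0.0331t)
70400/46600 = e^((0.0331 − 0.0254)t) → ln(1.51073) = 0.0077·t
t = 0.41259 / 0.0077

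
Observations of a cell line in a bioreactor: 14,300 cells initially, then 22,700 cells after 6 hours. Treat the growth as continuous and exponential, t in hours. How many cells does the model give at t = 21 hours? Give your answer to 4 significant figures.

≈ 72,070 cells

r = ln(22700/14300) / 6 ≈ 0.077018 per hour
P(21) = 14300 · e^(0.077018·21) = 14300 · 5.03981 ≈ 72069.32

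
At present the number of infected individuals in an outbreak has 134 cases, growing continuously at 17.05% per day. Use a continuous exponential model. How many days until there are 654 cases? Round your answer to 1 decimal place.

t ≈ 9.3 days

654 = 134 · e^(0.1705·t)
t = ln(654/134) / 0.1705 = ln(4.8806) / 0.1705 = 1.58527 / 0.1705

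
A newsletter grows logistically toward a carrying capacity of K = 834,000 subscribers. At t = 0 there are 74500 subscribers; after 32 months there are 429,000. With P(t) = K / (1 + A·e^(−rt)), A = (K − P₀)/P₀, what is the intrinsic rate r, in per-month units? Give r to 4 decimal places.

r ≈ 0.0744 per month

A = (834000 − 74500)/74500 = 10.19463
429000 = 834000/(1 + 10.19463·e^(−r·32)) → e^(−32r) = (1.94406 − 1)/10.19463 = 0.092603
r = −ln(0.092603)/32 = 2.37943/32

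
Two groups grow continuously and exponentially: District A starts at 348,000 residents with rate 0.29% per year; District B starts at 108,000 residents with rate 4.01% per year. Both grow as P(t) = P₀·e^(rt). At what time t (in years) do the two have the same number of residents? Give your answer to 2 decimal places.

t ≈ 31.45 years

348000·e^(0.0029t) = 108000·e^(0.0401t)
348000/108000 = e^((0.0401 − 0.0029)t) → ln(3.22222) = 0.0372·t
t = 1.17007 / 0.0372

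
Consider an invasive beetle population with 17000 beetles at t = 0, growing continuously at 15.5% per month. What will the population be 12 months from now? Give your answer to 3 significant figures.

P(12) = 17000 · e^(0.155·12) = 17000 · e^(1.86)
= 17000 · 6.42374 ≈ 109203.53

≈ 109,000 beetles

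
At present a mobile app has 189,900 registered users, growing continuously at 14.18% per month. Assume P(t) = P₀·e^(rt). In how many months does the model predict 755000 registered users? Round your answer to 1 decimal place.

755000 = 189900 · e^(0.1418·t)
t = ln(755000/189900) / 0.1418 = ln(3.97578) / 0.1418 = 1.38022 / 0.1418

t ≈ 9.7 months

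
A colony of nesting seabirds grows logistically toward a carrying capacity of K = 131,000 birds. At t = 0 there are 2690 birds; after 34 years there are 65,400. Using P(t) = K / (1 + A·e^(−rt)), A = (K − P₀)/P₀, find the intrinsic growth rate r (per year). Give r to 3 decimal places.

r ≈ 0.114 per year

A = (131000 − 2690)/2690 = 47.69888
65400 = 131000/(1 + 47.69888·e^(−r·34)) → e^(−34r) = (2.00306 − 1)/47.69888 = 0.021029
r = −ln(0.021029)/34 = 3.86185/34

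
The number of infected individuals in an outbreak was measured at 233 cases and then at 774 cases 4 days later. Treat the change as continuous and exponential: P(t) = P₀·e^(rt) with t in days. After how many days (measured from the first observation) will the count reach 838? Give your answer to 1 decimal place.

r = ln(774/233) / 4 ≈ 0.300133 per day
t = ln(838/233) / r = 1.27998 / 0.300133 ≈ 4.265

t ≈ 4.3 days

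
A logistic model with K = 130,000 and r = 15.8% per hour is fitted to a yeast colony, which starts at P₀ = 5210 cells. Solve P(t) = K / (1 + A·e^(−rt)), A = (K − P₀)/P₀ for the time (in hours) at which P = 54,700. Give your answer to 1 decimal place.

A = (130000 − 5210)/5210 = 23.95202
54700 = 130000/(1 + 23.95202·e^(−0.158t)) → 1 + 23.95202·e^(−0.158t) = 2.3766
e^(−0.158t) = 0.057473 → t = ln(17.39941)/0.158 = 2.85644/0.158

t ≈ 18.1 hours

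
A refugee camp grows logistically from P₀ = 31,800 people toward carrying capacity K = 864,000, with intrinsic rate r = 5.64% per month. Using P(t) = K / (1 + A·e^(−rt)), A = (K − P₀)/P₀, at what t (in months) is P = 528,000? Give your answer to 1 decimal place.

A = (864000 − 31800)/31800 = 26.16981
528000 = 864000/(1 + 26.16981·e^(−0.0564t)) → 1 + 26.16981·e^(−0.0564t) = 1.63636
e^(−0.0564t) = 0.024317 → t = ln(41.12399)/0.0564 = 3.71659/0.0564

t ≈ 65.9 months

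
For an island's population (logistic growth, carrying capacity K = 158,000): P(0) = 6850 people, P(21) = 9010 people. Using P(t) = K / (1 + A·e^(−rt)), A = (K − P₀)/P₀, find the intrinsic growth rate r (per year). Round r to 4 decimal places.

A = (158000 − 6850)/6850 = 22.06569
9010 = 158000/(1 + 22.06569·e^(−r·21)) → e^(−21r) = (17.53607 − 1)/22.06569 = 0.749402
r = −ln(0.749402)/21 = 0.28848/21

r ≈ 0.0137 per year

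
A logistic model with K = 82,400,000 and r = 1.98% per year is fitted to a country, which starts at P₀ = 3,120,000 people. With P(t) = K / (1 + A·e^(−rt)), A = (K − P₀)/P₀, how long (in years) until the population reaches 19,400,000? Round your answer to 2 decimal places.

A = (82400000 − 3120000)/3120000 = 25.41026
19400000 = 82400000/(1 + 25.41026·e^(−0.0198t)) → 1 + 25.41026·e^(−0.0198t) = 4.24742
e^(−0.0198t) = 0.1278 → t = ln(7.82475)/0.0198 = 2.05729/0.0198

t ≈ 103.90 years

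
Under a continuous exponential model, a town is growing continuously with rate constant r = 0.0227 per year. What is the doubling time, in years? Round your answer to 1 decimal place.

doubling time = ln(2) / |r| = 0.69315 / 0.0227

doubling time ≈ 30.5 years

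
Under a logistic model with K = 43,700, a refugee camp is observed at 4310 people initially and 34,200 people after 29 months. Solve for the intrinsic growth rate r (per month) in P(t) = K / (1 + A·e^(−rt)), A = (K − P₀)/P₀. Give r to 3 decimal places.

A = (43700 − 4310)/4310 = 9.13921
34200 = 43700/(1 + 9.13921·e^(−r·29)) → e^(−29r) = (1.27778 − 1)/9.13921 = 0.030394
r = −ln(0.030394)/29 = 3.49351/29

r ≈ 0.120 per month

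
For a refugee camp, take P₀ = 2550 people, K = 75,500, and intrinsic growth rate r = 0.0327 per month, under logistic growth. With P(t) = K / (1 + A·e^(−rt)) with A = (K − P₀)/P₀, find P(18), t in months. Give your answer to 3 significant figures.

A = (75500 − 2550)/2550 = 28.60784
P(18) = 75500 / (1 + 28.60784·e^(−0.0327·18)) = 75500 / (1 + 28.60784·0.555104)
= 75500 / 16.88032 ≈ 4472.66

≈ 4,470 people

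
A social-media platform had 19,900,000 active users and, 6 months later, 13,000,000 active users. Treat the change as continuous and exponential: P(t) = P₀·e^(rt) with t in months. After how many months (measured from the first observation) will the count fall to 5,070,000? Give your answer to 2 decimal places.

r = ln(13000000/19900000) / 6 ≈ -0.070962 per month
t = ln(5070000/19900000) / r = -1.36738 / -0.070962 ≈ 19.269

t ≈ 19.27 months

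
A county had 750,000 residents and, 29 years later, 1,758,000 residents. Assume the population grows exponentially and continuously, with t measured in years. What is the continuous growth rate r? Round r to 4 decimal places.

r ≈ 0.0294 per year

1758000 = 750000 · e^(r·29)
e^(29r) = 1758000/750000 = 2.344
r = ln(2.344) / 29 = 0.85186 / 29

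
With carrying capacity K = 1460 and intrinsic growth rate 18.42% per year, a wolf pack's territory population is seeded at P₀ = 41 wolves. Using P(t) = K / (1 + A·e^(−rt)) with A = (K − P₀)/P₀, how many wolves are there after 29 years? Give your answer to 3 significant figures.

A = (1460 − 41)/41 = 34.60976
P(29) = 1460 / (1 + 34.60976·e^(−0.1842·29)) = 1460 / (1 + 34.60976·0.004787)
= 1460 / 1.16569 ≈ 1252.48

≈ 1,250 wolves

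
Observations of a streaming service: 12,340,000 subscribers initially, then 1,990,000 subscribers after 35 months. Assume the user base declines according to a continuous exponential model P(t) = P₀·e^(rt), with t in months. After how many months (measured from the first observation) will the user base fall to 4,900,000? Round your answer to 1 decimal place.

t ≈ 17.7 months

r = ln(1990000/12340000) / 35 ≈ -0.052135 per month
t = ln(4900000/12340000) / r = -0.92361 / -0.052135 ≈ 17.716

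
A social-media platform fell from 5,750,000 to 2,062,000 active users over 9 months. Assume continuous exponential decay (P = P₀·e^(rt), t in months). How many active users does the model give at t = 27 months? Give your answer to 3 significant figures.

≈ 265,000 active users

r = ln(2062000/5750000) / 9 ≈ -0.113947 per month
P(27) = 5750000 · e^(-0.113947·27) = 5750000 · 0.04612 ≈ 265173.61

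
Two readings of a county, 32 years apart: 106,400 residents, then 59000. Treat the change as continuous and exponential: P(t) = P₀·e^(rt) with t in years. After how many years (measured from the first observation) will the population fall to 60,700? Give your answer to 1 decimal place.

t ≈ 30.5 years

r = ln(59000/106400) / 32 ≈ -0.018427 per year
t = ln(60700/106400) / r = -0.56126 / -0.018427 ≈ 30.458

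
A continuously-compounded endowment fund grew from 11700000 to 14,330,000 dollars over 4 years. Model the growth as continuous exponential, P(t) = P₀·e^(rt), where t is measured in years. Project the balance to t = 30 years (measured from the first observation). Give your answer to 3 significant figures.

≈ 53,500,000 dollars

r = ln(14330000/11700000) / 4 ≈ 0.050692 per year
P(30) = 11700000 · e^(0.050692·30) = 11700000 · 4.57565 ≈ 53535064.05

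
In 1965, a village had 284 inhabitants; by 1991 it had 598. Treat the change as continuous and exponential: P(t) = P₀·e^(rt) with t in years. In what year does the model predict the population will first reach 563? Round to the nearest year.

year 1989

r = ln(598/284) / 26 = 0.74462/26 ≈ 0.028639 per year
t = ln(563/284) / r = 0.68431/0.028639 ≈ 23.89 years after 1965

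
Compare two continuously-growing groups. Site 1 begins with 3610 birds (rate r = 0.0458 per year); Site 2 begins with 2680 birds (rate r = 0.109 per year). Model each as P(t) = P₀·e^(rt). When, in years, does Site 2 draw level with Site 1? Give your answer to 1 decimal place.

t ≈ 4.7 years

3610·e^(0.0458t) = 2680·e^(0.109t)
3610/2680 = e^((0.109 − 0.0458)t) → ln(1.34701) = 0.0632·t
t = 0.29789 / 0.0632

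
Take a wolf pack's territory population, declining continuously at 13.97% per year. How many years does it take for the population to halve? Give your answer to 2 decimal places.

half-life ≈ 4.96 years

half-life = ln(2) / |r| = 0.69315 / 0.1397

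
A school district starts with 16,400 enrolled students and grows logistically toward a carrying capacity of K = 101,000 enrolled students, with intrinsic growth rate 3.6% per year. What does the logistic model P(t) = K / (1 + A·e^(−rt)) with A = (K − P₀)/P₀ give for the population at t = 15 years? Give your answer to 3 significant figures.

≈ 25,200 enrolled students

A = (101000 − 16400)/16400 = 5.15854
P(15) = 101000 / (1 + 5.15854·e^(−0.036·15)) = 101000 / (1 + 5.15854·0.582748)
= 101000 / 4.00613 ≈ 25211.38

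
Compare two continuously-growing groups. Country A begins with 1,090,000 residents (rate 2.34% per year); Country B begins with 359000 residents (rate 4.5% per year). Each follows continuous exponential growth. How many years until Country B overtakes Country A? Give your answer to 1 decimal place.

t ≈ 51.4 years

1090000·e^(0.0234t) = 359000·e^(0.045t)
1090000/359000 = e^((0.045 − 0.0234)t) → ln(3.03621) = 0.0216·t
t = 1.11061 / 0.0216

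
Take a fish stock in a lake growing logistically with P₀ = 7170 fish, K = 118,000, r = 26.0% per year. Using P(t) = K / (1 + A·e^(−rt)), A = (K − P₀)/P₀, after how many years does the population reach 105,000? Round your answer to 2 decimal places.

t ≈ 18.57 years

A = (118000 − 7170)/7170 = 15.45746
105000 = 118000/(1 + 15.45746·e^(−0.26t)) → 1 + 15.45746·e^(−0.26t) = 1.12381
e^(−0.26t) = 0.00801 → t = ln(124.84873)/0.26 = 4.8271/0.26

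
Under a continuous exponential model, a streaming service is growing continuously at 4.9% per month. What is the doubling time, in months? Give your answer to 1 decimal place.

doubling time = ln(2) / |r| = 0.69315 / 0.049

doubling time ≈ 14.1 months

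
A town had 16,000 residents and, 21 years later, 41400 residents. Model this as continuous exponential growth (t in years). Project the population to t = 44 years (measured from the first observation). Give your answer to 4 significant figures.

r = ln(41400/16000) / 21 ≈ 0.045271 per year
P(44) = 16000 · e^(0.045271·44) = 16000 · 7.32964 ≈ 117274.24

≈ 117,300 residents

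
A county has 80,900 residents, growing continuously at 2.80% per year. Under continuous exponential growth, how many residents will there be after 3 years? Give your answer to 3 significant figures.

≈ 88,000 residents

P(3) = 80900 · e^(0.028·3) = 80900 · e^(0.084)
= 80900 · 1.08763 ≈ 87989.18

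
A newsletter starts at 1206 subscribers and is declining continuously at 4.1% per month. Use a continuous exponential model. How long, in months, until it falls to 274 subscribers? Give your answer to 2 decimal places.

t ≈ 36.14 months

274 = 1206 · e^(-0.041·t)
t = ln(274/1206) / -0.041 = ln(0.2272) / -0.041 = -1.48194 / -0.041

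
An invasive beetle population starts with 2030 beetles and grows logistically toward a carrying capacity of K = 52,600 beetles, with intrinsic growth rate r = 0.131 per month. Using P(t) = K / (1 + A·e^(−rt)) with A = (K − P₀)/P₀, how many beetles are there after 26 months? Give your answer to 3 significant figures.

A = (52600 − 2030)/2030 = 24.91133
P(26) = 52600 / (1 + 24.91133·e^(−0.131·26)) = 52600 / (1 + 24.91133·0.033174)
= 52600 / 1.8264 ≈ 28799.84

≈ 28,800 beetles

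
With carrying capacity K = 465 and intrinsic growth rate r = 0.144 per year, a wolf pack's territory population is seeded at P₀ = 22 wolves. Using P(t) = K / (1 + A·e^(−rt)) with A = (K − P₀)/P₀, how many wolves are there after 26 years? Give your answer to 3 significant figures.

≈ 315 wolves

A = (465 − 22)/22 = 20.13636
P(26) = 465 / (1 + 20.13636·e^(−0.144·26)) = 465 / (1 + 20.13636·0.023659)
= 465 / 1.47641 ≈ 314.95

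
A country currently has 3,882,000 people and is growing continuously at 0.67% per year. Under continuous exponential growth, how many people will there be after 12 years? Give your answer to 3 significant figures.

≈ 4,210,000 people

P(12) = 3882000 · e^(0.0067·12) = 3882000 · e^(0.0804)
= 3882000 · 1.08372 ≈ 4207002.86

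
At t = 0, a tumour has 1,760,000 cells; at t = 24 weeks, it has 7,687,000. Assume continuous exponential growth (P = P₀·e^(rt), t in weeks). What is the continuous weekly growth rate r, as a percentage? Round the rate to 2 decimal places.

7687000 = 1760000 · e^(r·24)
e^(24r) = 7687000/1760000 = 4.36761
r = ln(4.36761) / 24 = 1.47422 / 24

r ≈ 6.14% per week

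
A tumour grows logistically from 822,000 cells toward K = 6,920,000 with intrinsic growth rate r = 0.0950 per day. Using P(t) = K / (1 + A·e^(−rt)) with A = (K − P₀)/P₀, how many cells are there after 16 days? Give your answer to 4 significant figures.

≈ 2,639,000 cells

A = (6920000 − 822000)/822000 = 7.41849
P(16) = 6920000 / (1 + 7.41849·e^(−0.095·16)) = 6920000 / (1 + 7.41849·0.218712)
= 6920000 / 2.62251 ≈ 2638691.18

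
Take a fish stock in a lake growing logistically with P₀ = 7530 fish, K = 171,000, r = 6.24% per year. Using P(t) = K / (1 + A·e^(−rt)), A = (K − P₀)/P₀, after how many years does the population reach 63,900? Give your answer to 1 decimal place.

A = (171000 − 7530)/7530 = 21.70916
63900 = 171000/(1 + 21.70916·e^(−0.0624t)) → 1 + 21.70916·e^(−0.0624t) = 2.67606
e^(−0.0624t) = 0.077205 → t = ln(12.95253)/0.0624 = 2.56129/0.0624

t ≈ 41.0 years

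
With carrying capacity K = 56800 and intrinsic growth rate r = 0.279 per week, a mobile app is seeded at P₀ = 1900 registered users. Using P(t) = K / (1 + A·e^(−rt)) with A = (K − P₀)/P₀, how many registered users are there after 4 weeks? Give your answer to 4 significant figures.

A = (56800 − 1900)/1900 = 28.89474
P(4) = 56800 / (1 + 28.89474·e^(−0.279·4)) = 56800 / (1 + 28.89474·0.327588)
= 56800 / 10.46556 ≈ 5427.33

≈ 5,427 registered users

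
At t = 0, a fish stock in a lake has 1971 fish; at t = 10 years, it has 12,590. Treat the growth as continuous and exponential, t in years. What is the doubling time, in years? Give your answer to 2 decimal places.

doubling time ≈ 3.74 years

r = ln(12590/1971) / 10 = ln(6.38762) / 10 ≈ 0.185436 per year
doubling time = ln 2 / |r| = 0.69315 / 0.185436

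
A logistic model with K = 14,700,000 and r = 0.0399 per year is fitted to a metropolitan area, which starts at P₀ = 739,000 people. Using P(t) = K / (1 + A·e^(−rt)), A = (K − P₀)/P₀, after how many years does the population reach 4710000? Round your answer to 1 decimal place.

t ≈ 54.8 years

A = (14700000 − 739000)/739000 = 18.89175
4710000 = 14700000/(1 + 18.89175·e^(−0.0399t)) → 1 + 18.89175·e^(−0.0399t) = 3.12102
e^(−0.0399t) = 0.112272 → t = ln(8.90692)/0.0399 = 2.18683/0.0399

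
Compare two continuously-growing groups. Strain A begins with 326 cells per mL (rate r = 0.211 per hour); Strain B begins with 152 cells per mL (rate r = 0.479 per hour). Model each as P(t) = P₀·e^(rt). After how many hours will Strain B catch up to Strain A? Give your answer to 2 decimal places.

326·e^(0.211t) = 152·e^(0.479t)
326/152 = e^((0.479 − 0.211)t) → ln(2.14474) = 0.268·t
t = 0.76302 / 0.268

t ≈ 2.85 hours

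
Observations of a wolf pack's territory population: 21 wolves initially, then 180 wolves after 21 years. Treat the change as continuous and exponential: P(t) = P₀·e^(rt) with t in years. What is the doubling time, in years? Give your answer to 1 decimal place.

r = ln(180/21) / 21 = ln(8.57143) / 21 ≈ 0.102306 per year
doubling time = ln 2 / |r| = 0.69315 / 0.102306

doubling time ≈ 6.8 years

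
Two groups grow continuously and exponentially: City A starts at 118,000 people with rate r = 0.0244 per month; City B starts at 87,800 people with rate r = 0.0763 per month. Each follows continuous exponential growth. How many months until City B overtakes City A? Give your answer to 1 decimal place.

118000·e^(0.0244t) = 87800·e^(0.0763t)
118000/87800 = e^((0.0763 − 0.0244)t) → ln(1.34396) = 0.0519·t
t = 0.29562 / 0.0519

t ≈ 5.7 months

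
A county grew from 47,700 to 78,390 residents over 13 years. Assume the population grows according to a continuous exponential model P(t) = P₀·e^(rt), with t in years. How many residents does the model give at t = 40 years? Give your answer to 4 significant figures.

r = ln(78390/47700) / 13 ≈ 0.038213 per year
P(40) = 47700 · e^(0.038213·40) = 47700 · 4.61129 ≈ 219958.52

≈ 220,000 residents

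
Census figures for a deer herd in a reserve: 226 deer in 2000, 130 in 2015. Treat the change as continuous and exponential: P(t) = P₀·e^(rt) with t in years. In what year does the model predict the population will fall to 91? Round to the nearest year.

r = ln(130/226) / 15 = -0.553/15 ≈ -0.036867 per year
t = ln(91/226) / r = -0.90968/-0.036867 ≈ 24.67 years after 2000

year 2025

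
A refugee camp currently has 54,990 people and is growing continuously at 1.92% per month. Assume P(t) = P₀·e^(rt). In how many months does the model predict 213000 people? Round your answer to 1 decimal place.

t ≈ 70.5 months

213000 = 54990 · e^(0.0192·t)
t = ln(213000/54990) / 0.0192 = ln(3.87343) / 0.0192 = 1.35414 / 0.0192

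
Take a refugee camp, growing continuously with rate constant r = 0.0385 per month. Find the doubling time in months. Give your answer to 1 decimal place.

doubling time ≈ 18.0 months

doubling time = ln(2) / |r| = 0.69315 / 0.0385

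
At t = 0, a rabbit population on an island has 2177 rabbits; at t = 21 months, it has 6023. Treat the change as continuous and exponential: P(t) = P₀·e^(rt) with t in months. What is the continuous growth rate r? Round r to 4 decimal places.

r ≈ 0.0485 per month

6023 = 2177 · e^(r·21)
e^(21r) = 6023/2177 = 2.76665
r = ln(2.76665) / 21 = 1.01764 / 21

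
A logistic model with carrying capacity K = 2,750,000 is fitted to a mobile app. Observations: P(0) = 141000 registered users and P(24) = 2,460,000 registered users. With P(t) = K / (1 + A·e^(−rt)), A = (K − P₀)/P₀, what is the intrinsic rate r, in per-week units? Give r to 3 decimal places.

r ≈ 0.211 per week

A = (2750000 − 141000)/141000 = 18.50355
2460000 = 2750000/(1 + 18.50355·e^(−r·24)) → e^(−24r) = (1.11789 − 1)/18.50355 = 0.006371
r = −ln(0.006371)/24 = 5.056/24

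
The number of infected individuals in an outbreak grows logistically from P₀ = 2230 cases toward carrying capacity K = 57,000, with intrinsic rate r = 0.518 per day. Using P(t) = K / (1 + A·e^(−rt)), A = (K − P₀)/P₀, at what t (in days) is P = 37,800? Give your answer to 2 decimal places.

A = (57000 − 2230)/2230 = 24.56054
37800 = 57000/(1 + 24.56054·e^(−0.518t)) → 1 + 24.56054·e^(−0.518t) = 1.50794
e^(−0.518t) = 0.020681 → t = ln(48.35356)/0.518 = 3.87854/0.518

t ≈ 7.49 days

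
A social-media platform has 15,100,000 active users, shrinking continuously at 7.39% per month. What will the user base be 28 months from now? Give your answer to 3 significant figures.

≈ 1,910,000 active users

P(28) = 15100000 · e^(-0.0739·28) = 15100000 · e^(-2.0692)
= 15100000 · 0.12629 ≈ 1906930.24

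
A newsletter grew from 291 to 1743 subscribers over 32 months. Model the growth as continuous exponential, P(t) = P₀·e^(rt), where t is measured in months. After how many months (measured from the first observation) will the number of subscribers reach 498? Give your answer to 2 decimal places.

r = ln(1743/291) / 32 ≈ 0.055939 per month
t = ln(498/291) / r = 0.53728 / 0.055939 ≈ 9.605

t ≈ 9.60 months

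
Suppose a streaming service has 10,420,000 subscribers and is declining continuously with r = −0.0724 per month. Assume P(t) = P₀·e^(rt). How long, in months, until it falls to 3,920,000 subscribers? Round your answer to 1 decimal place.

t ≈ 13.5 months

3920000 = 10420000 · e^(-0.0724·t)
t = ln(3920000/10420000) / -0.0724 = ln(0.3762) / -0.0724 = -0.97764 / -0.0724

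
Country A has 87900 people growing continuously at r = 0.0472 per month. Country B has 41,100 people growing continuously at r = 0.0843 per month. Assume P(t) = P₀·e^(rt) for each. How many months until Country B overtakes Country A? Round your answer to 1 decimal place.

t ≈ 20.5 months

87900·e^(0.0472t) = 41100·e^(0.0843t)
87900/41100 = e^((0.0843 − 0.0472)t) → ln(2.13869) = 0.0371·t
t = 0.76019 / 0.0371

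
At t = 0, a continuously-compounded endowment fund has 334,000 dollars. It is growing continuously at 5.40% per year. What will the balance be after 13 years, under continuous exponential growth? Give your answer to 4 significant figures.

P(13) = 334000 · e^(0.054·13) = 334000 · e^(0.702)
= 334000 · 2.01778 ≈ 673939.94

≈ 673,900 dollars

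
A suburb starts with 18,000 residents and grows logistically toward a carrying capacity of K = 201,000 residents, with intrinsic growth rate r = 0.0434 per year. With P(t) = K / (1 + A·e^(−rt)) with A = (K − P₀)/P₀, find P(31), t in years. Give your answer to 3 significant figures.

≈ 55,100 residents

A = (201000 − 18000)/18000 = 10.16667
P(31) = 201000 / (1 + 10.16667·e^(−0.0434·31)) = 201000 / (1 + 10.16667·0.260436)
= 201000 / 3.64776 ≈ 55102.29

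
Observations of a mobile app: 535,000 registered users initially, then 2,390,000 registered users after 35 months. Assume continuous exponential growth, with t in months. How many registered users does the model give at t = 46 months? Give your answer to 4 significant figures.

r = ln(2390000/535000) / 35 ≈ 0.042765 per month
P(46) = 535000 · e^(0.042765·46) = 535000 · 7.15062 ≈ 3825581.7

≈ 3,826,000 registered users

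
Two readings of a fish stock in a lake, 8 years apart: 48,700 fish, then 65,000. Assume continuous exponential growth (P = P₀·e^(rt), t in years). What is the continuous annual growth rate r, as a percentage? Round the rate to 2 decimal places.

r ≈ 3.61% per year

65000 = 48700 · e^(r·8)
e^(8r) = 65000/48700 = 1.3347
r = ln(1.3347) / 8 = 0.28871 / 8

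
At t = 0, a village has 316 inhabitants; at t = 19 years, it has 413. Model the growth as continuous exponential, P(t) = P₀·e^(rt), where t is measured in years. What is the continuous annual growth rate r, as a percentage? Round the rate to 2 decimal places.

r ≈ 1.41% per year

413 = 316 · e^(r·19)
e^(19r) = 413/316 = 1.30696
r = ln(1.30696) / 19 = 0.26771 / 19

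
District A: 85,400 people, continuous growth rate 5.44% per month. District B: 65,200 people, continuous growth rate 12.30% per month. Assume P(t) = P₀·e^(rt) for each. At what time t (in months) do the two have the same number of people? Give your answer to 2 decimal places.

t ≈ 3.93 months

85400·e^(0.0544t) = 65200·e^(0.123t)
85400/65200 = e^((0.123 − 0.0544)t) → ln(1.30982) = 0.0686·t
t = 0.26989 / 0.0686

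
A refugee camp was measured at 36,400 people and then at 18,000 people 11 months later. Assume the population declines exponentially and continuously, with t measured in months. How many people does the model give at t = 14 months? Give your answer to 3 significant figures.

r = ln(18000/36400) / 11 ≈ -0.064018 per month
P(14) = 36400 · e^(-0.064018·14) = 36400 · 0.4081 ≈ 14854.73

≈ 14,900 people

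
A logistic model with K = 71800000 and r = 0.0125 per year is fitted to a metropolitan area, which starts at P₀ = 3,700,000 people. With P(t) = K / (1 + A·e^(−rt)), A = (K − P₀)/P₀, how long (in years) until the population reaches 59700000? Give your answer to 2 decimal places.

t ≈ 360.70 years

A = (71800000 − 3700000)/3700000 = 18.40541
59700000 = 71800000/(1 + 18.40541·e^(−0.0125t)) → 1 + 18.40541·e^(−0.0125t) = 1.20268
e^(−0.0125t) = 0.011012 → t = ln(90.81014)/0.0125 = 4.50877/0.0125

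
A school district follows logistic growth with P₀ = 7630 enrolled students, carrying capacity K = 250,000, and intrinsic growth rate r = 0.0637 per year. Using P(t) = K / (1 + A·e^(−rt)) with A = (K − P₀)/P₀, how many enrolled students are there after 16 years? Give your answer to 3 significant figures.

A = (250000 − 7630)/7630 = 31.7654
P(16) = 250000 / (1 + 31.7654·e^(−0.0637·16)) = 250000 / (1 + 31.7654·0.360884)
= 250000 / 12.46361 ≈ 20058.39

≈ 20,100 enrolled students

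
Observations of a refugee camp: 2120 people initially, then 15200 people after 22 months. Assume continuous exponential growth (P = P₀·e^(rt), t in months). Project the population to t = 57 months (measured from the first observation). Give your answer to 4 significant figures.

≈ 349,000 people

r = ln(15200/2120) / 22 ≈ 0.08954 per month
P(57) = 2120 · e^(0.08954·57) = 2120 · 164.6428 ≈ 349042.74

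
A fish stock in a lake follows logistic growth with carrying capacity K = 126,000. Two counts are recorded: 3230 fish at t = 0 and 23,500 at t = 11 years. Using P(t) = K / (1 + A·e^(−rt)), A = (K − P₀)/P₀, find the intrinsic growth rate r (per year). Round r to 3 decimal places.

A = (126000 − 3230)/3230 = 38.00929
23500 = 126000/(1 + 38.00929·e^(−r·11)) → e^(−11r) = (5.3617 − 1)/38.00929 = 0.114754
r = −ln(0.114754)/11 = 2.16497/11

r ≈ 0.197 per year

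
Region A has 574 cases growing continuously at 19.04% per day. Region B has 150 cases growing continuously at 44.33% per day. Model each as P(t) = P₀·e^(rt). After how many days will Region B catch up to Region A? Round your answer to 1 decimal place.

t ≈ 5.3 days

574·e^(0.1904t) = 150·e^(0.4433t)
574/150 = e^((0.4433 − 0.1904)t) → ln(3.82667) = 0.2529·t
t = 1.34199 / 0.2529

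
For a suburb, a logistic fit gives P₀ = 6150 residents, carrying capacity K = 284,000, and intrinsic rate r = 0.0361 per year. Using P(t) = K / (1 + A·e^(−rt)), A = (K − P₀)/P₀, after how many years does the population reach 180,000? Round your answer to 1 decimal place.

A = (284000 − 6150)/6150 = 45.17886
180000 = 284000/(1 + 45.17886·e^(−0.0361t)) → 1 + 45.17886·e^(−0.0361t) = 1.57778
e^(−0.0361t) = 0.012789 → t = ln(78.19418)/0.0361 = 4.3592/0.0361

t ≈ 120.8 years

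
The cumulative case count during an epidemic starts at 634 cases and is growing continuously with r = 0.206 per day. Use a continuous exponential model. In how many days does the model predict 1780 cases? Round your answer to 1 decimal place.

1780 = 634 · e^(0.206·t)
t = ln(1780/634) / 0.206 = ln(2.80757) / 0.206 = 1.03232 / 0.206

t ≈ 5.0 days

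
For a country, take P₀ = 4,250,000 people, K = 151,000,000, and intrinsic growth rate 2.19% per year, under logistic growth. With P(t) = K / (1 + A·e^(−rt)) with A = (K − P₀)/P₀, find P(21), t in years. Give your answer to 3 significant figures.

≈ 6,620,000 people

A = (151000000 − 4250000)/4250000 = 34.52941
P(21) = 151000000 / (1 + 34.52941·e^(−0.0219·21)) = 151000000 / (1 + 34.52941·0.631347)
= 151000000 / 22.80003 ≈ 6622797.48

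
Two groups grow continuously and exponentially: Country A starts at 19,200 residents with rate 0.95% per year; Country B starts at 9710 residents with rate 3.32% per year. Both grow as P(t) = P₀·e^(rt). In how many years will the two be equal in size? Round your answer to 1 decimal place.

19200·e^(0.0095t) = 9710·e^(0.0332t)
19200/9710 = e^((0.0332 − 0.0095)t) → ln(1.97734) = 0.0237·t
t = 0.68175 / 0.0237

t ≈ 28.8 years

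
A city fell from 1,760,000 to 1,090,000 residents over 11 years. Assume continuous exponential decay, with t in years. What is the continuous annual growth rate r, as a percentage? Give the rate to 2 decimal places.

1090000 = 1760000 · e^(r·11)
e^(11r) = 1090000/1760000 = 0.61932
r = ln(0.61932) / 11 = -0.47914 / 11

r ≈ -4.36% per year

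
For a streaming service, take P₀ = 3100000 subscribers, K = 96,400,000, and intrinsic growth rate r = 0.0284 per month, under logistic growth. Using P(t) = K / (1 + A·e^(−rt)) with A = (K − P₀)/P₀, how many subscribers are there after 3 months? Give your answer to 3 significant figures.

≈ 3,370,000 subscribers

A = (96400000 − 3100000)/3100000 = 30.09677
P(3) = 96400000 / (1 + 30.09677·e^(−0.0284·3)) = 96400000 / (1 + 30.09677·0.918329)
= 96400000 / 28.63873 ≈ 3366071.23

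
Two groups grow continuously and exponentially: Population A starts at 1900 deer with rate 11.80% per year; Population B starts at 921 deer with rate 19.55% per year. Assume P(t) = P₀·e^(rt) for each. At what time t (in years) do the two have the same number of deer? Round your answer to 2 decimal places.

t ≈ 9.34 years

1900·e^(0.118t) = 921·e^(0.1955t)
1900/921 = e^((0.1955 − 0.118)t) → ln(2.06298) = 0.0775·t
t = 0.72415 / 0.0775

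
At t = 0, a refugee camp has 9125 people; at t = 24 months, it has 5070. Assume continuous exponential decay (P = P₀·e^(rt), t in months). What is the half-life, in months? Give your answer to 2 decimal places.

r = ln(5070/9125) / 24 = ln(0.55562) / 24 ≈ -0.024487 per month
half-life = ln 2 / |r| = 0.69315 / 0.024487

half-life ≈ 28.31 months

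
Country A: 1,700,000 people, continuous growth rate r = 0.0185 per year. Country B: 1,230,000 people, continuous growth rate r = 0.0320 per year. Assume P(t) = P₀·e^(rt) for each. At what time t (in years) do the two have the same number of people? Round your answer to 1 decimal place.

t ≈ 24.0 years

1700000·e^(0.0185t) = 1230000·e^(0.032t)
1700000/1230000 = e^((0.032 − 0.0185)t) → ln(1.38211) = 0.0135·t
t = 0.32361 / 0.0135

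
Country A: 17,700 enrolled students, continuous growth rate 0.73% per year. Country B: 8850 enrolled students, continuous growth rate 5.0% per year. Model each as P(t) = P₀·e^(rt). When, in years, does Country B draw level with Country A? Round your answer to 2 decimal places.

17700·e^(0.0073t) = 8850·e^(0.05t)
17700/8850 = e^((0.05 − 0.0073)t) → ln(2) = 0.0427·t
t = 0.69315 / 0.0427

t ≈ 16.23 years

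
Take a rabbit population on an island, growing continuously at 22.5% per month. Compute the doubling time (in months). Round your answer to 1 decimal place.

doubling time ≈ 3.1 months

doubling time = ln(2) / |r| = 0.69315 / 0.225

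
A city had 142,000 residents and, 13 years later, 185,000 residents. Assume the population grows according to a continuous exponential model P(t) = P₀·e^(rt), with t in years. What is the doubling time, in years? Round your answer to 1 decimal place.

r = ln(185000/142000) / 13 = ln(1.30282) / 13 ≈ 0.020348 per year
doubling time = ln 2 / |r| = 0.69315 / 0.020348

doubling time ≈ 34.1 years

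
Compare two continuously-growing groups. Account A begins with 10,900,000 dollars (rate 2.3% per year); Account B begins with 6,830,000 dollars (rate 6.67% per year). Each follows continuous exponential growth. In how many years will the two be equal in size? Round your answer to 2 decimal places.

t ≈ 10.70 years

10900000·e^(0.023t) = 6830000·e^(0.0667t)
10900000/6830000 = e^((0.0667 − 0.023)t) → ln(1.5959) = 0.0437·t
t = 0.46744 / 0.0437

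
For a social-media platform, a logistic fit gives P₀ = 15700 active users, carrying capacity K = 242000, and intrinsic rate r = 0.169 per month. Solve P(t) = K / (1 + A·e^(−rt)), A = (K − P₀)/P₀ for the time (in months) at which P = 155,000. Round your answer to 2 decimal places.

A = (242000 − 15700)/15700 = 14.41401
155000 = 242000/(1 + 14.41401·e^(−0.169t)) → 1 + 14.41401·e^(−0.169t) = 1.56129
e^(−0.169t) = 0.038941 → t = ln(25.68014)/0.169 = 3.24572/0.169

t ≈ 19.21 months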